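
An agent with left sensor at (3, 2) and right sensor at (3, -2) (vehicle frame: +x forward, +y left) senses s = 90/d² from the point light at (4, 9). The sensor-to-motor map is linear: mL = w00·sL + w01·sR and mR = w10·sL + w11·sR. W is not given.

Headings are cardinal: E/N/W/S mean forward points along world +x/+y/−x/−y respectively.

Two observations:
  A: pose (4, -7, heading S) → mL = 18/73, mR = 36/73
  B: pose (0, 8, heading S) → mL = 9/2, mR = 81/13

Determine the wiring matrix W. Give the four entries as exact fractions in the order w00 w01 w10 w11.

1 0 1 1

obs A: pose=(4,-7,S) → sL=18/73, sR=18/73, mL=18/73, mR=36/73
obs B: pose=(0,8,S) → sL=9/2, sR=45/26, mL=9/2, mR=81/13
sensor matrix S = [[18/73, 18/73], [9/2, 45/26]]; det S = -648/949
solve [mL_A; mL_B] = S·[w00; w01] and [mR_A; mR_B] = S·[w10; w11]:
  w00 = 1, w01 = 0, w10 = 1, w11 = 1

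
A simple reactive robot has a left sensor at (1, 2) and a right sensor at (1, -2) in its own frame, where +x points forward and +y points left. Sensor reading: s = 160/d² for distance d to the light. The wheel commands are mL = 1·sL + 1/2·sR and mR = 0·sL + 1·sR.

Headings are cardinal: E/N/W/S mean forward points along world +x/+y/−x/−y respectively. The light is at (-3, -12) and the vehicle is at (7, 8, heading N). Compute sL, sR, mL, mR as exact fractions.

32/101 32/117 5360/11817 32/117

left sensor world pos  = (5, 9); dL² = 505
right sensor world pos = (9, 9); dR² = 585
sL = 160/505 = 32/101
sR = 160/585 = 32/117
mL = 1·sL + 1/2·sR = 5360/11817
mR = 0·sL + 1·sR = 32/117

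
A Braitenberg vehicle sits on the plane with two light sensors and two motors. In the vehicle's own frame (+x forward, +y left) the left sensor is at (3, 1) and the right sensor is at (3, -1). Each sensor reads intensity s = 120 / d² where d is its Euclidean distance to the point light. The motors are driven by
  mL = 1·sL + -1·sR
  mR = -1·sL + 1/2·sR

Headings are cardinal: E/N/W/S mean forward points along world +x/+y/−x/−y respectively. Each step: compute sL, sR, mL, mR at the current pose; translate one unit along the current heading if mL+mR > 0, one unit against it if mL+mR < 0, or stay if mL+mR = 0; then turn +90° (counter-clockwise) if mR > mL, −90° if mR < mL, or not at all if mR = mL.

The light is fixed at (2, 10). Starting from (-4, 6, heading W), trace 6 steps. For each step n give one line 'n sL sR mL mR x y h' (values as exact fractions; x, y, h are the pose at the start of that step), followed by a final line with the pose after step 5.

0 60/53 4/3 -32/159 -74/159 -4 6 W
1 120/37 120/17 -2400/629 180/629 -3 6 N
2 6/5 3/2 -3/10 -9/20 -3 5 W
3 120/29 120/13 -1920/377 180/377 -2 5 N
4 60/49 60/37 -720/1813 -750/1813 -2 4 W
5 24/5 120/13 -288/65 -12/65 -1 4 N
final -1 3 W

n=0: pose=(-4,6,W); sL=60/53, sR=4/3; mL=-32/159, mR=-74/159; mL+mR=-2/3 → advance -1; mR−mL=-14/53 → turn -1·90°
n=1: pose=(-3,6,N); sL=120/37, sR=120/17; mL=-2400/629, mR=180/629; mL+mR=-60/17 → advance -1; mR−mL=2580/629 → turn +1·90°
n=2: pose=(-3,5,W); sL=6/5, sR=3/2; mL=-3/10, mR=-9/20; mL+mR=-3/4 → advance -1; mR−mL=-3/20 → turn -1·90°
n=3: pose=(-2,5,N); sL=120/29, sR=120/13; mL=-1920/377, mR=180/377; mL+mR=-60/13 → advance -1; mR−mL=2100/377 → turn +1·90°
n=4: pose=(-2,4,W); sL=60/49, sR=60/37; mL=-720/1813, mR=-750/1813; mL+mR=-30/37 → advance -1; mR−mL=-30/1813 → turn -1·90°
n=5: pose=(-1,4,N); sL=24/5, sR=120/13; mL=-288/65, mR=-12/65; mL+mR=-60/13 → advance -1; mR−mL=276/65 → turn +1·90°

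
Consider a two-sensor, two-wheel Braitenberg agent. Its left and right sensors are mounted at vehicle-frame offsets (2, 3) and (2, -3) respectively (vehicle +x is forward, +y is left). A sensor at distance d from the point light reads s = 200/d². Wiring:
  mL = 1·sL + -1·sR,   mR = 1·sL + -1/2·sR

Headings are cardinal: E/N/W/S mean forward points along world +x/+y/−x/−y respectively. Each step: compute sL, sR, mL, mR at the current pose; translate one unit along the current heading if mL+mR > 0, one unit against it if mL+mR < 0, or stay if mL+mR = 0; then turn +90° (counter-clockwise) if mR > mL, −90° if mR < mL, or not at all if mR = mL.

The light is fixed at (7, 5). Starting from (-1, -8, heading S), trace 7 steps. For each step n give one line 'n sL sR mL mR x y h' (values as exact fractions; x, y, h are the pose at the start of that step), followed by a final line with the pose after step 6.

0 4/5 100/173 192/865 442/865 -1 -8 S
1 200/157 8/13 1344/2041 1972/2041 -1 -9 E
2 50/61 5/4 -105/244 95/488 0 -9 N
3 40/81 8/9 -32/81 4/81 0 -10 W
4 100/149 20/37 720/5513 2210/5513 1 -10 S
5 40/37 200/377 7680/13949 11380/13949 1 -11 E
6 10/13 1 -3/13 7/26 2 -11 N
final 2 -10 W

n=0: pose=(-1,-8,S); sL=4/5, sR=100/173; mL=192/865, mR=442/865; mL+mR=634/865 → advance +1; mR−mL=50/173 → turn +1·90°
n=1: pose=(-1,-9,E); sL=200/157, sR=8/13; mL=1344/2041, mR=1972/2041; mL+mR=3316/2041 → advance +1; mR−mL=4/13 → turn +1·90°
n=2: pose=(0,-9,N); sL=50/61, sR=5/4; mL=-105/244, mR=95/488; mL+mR=-115/488 → advance -1; mR−mL=5/8 → turn +1·90°
n=3: pose=(0,-10,W); sL=40/81, sR=8/9; mL=-32/81, mR=4/81; mL+mR=-28/81 → advance -1; mR−mL=4/9 → turn +1·90°
n=4: pose=(1,-10,S); sL=100/149, sR=20/37; mL=720/5513, mR=2210/5513; mL+mR=2930/5513 → advance +1; mR−mL=10/37 → turn +1·90°
n=5: pose=(1,-11,E); sL=40/37, sR=200/377; mL=7680/13949, mR=11380/13949; mL+mR=19060/13949 → advance +1; mR−mL=100/377 → turn +1·90°
n=6: pose=(2,-11,N); sL=10/13, sR=1; mL=-3/13, mR=7/26; mL+mR=1/26 → advance +1; mR−mL=1/2 → turn +1·90°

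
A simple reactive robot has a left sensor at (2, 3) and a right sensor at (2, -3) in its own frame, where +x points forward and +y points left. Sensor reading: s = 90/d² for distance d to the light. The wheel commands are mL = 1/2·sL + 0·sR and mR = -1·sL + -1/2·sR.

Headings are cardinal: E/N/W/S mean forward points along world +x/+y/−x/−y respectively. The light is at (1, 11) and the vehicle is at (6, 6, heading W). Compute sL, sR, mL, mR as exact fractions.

left sensor world pos  = (4, 3); dL² = 73
right sensor world pos = (4, 9); dR² = 13
sL = 90/73 = 90/73
sR = 90/13 = 90/13
mL = 1/2·sL + 0·sR = 45/73
mR = -1·sL + -1/2·sR = -4455/949

90/73 90/13 45/73 -4455/949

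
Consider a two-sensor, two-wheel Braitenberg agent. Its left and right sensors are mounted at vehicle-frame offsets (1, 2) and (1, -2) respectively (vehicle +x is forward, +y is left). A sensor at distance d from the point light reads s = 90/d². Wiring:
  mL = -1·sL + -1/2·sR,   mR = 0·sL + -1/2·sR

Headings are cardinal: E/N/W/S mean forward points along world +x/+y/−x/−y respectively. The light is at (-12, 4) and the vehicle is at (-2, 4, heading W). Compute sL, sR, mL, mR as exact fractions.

left sensor world pos  = (-3, 2); dL² = 85
right sensor world pos = (-3, 6); dR² = 85
sL = 90/85 = 18/17
sR = 90/85 = 18/17
mL = -1·sL + -1/2·sR = -27/17
mR = 0·sL + -1/2·sR = -9/17

18/17 18/17 -27/17 -9/17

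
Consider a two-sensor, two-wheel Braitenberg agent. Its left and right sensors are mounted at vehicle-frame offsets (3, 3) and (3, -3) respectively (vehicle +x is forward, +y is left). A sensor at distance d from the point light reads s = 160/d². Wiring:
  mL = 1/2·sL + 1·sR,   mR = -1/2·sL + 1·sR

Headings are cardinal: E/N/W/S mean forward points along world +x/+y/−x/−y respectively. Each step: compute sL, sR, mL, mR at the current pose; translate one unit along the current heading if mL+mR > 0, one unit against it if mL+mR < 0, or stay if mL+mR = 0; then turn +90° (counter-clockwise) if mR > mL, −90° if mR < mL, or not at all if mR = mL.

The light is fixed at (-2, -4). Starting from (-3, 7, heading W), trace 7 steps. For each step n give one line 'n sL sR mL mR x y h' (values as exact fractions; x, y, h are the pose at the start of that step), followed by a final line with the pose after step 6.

0 2 40/53 93/53 -13/53 -3 7 W
1 160/221 160/197 51120/43537 19600/43537 -4 7 N
2 80/113 80/41 10680/4633 7400/4633 -4 8 E
3 32/17 160/97 4272/1649 1168/1649 -3 8 S
4 2 40/53 93/53 -13/53 -3 7 W
5 160/221 160/197 51120/43537 19600/43537 -4 7 N
6 80/113 80/41 10680/4633 7400/4633 -4 8 E
final -3 8 S

n=0: pose=(-3,7,W); sL=2, sR=40/53; mL=93/53, mR=-13/53; mL+mR=80/53 → advance +1; mR−mL=-2 → turn -1·90°
n=1: pose=(-4,7,N); sL=160/221, sR=160/197; mL=51120/43537, mR=19600/43537; mL+mR=320/197 → advance +1; mR−mL=-160/221 → turn -1·90°
n=2: pose=(-4,8,E); sL=80/113, sR=80/41; mL=10680/4633, mR=7400/4633; mL+mR=160/41 → advance +1; mR−mL=-80/113 → turn -1·90°
n=3: pose=(-3,8,S); sL=32/17, sR=160/97; mL=4272/1649, mR=1168/1649; mL+mR=320/97 → advance +1; mR−mL=-32/17 → turn -1·90°
n=4: pose=(-3,7,W); sL=2, sR=40/53; mL=93/53, mR=-13/53; mL+mR=80/53 → advance +1; mR−mL=-2 → turn -1·90°
n=5: pose=(-4,7,N); sL=160/221, sR=160/197; mL=51120/43537, mR=19600/43537; mL+mR=320/197 → advance +1; mR−mL=-160/221 → turn -1·90°
n=6: pose=(-4,8,E); sL=80/113, sR=80/41; mL=10680/4633, mR=7400/4633; mL+mR=160/41 → advance +1; mR−mL=-80/113 → turn -1·90°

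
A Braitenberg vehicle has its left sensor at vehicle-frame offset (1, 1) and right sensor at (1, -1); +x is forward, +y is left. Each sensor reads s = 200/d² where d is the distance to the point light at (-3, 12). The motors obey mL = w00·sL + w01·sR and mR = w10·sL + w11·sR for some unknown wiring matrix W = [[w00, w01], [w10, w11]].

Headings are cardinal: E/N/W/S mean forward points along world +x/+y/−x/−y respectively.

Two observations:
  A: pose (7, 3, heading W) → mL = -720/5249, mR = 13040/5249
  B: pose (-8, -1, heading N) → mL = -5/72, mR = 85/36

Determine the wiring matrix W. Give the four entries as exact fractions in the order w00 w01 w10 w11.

obs A: pose=(7,3,W) → sL=200/181, sR=40/29, mL=-720/5249, mR=13040/5249
obs B: pose=(-8,-1,N) → sL=10/9, sR=5/4, mL=-5/72, mR=85/36
sensor matrix S = [[200/181, 40/29], [10/9, 5/4]]; det S = -7150/47241
solve [mL_A; mL_B] = S·[w00; w01] and [mR_A; mR_B] = S·[w10; w11]:
  w00 = 1/2, w01 = -1/2, w10 = 1, w11 = 1

1/2 -1/2 1 1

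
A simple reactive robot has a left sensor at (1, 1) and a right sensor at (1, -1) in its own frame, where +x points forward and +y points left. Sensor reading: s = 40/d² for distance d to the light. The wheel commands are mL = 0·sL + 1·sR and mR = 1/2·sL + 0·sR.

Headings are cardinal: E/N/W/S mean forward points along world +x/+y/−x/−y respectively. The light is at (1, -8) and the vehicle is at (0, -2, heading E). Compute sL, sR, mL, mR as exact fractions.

40/49 8/5 8/5 20/49

left sensor world pos  = (1, -1); dL² = 49
right sensor world pos = (1, -3); dR² = 25
sL = 40/49 = 40/49
sR = 40/25 = 8/5
mL = 0·sL + 1·sR = 8/5
mR = 1/2·sL + 0·sR = 20/49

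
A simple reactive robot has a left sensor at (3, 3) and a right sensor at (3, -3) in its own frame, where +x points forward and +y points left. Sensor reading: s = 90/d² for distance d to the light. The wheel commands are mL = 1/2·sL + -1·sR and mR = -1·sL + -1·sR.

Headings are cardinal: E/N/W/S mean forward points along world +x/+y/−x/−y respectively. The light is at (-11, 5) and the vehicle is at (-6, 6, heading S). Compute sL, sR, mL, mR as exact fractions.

left sensor world pos  = (-3, 3); dL² = 68
right sensor world pos = (-9, 3); dR² = 8
sL = 90/68 = 45/34
sR = 90/8 = 45/4
mL = 1/2·sL + -1·sR = -180/17
mR = -1·sL + -1·sR = -855/68

45/34 45/4 -180/17 -855/68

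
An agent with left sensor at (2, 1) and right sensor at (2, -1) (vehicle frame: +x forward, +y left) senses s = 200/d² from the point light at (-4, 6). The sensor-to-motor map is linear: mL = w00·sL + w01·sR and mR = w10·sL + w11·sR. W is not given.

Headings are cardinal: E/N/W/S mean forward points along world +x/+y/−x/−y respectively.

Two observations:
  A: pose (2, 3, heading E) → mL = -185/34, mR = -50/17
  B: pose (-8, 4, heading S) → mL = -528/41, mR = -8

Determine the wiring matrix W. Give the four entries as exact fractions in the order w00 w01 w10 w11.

obs A: pose=(2,3,E) → sL=50/17, sR=5/2, mL=-185/34, mR=-50/17
obs B: pose=(-8,4,S) → sL=8, sR=200/41, mL=-528/41, mR=-8
sensor matrix S = [[50/17, 5/2], [8, 200/41]]; det S = -3940/697
solve [mL_A; mL_B] = S·[w00; w01] and [mR_A; mR_B] = S·[w10; w11]:
  w00 = -1, w01 = -1, w10 = -1, w11 = 0

-1 -1 -1 0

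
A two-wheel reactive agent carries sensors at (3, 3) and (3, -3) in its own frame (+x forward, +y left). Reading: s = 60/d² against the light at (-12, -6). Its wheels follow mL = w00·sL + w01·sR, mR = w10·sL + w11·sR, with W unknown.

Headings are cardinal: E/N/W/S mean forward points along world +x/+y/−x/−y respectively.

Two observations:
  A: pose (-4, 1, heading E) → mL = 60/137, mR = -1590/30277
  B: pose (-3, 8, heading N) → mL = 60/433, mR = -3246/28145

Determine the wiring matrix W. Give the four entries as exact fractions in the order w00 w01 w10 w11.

obs A: pose=(-4,1,E) → sL=60/221, sR=60/137, mL=60/137, mR=-1590/30277
obs B: pose=(-3,8,N) → sL=12/65, sR=60/433, mL=60/433, mR=-3246/28145
sensor matrix S = [[60/221, 60/137], [12/65, 60/433]]; det S = -566784/13109941
solve [mL_A; mL_B] = S·[w00; w01] and [mR_A; mR_B] = S·[w10; w11]:
  w00 = 0, w01 = 1, w10 = -1, w11 = 1/2

0 1 -1 1/2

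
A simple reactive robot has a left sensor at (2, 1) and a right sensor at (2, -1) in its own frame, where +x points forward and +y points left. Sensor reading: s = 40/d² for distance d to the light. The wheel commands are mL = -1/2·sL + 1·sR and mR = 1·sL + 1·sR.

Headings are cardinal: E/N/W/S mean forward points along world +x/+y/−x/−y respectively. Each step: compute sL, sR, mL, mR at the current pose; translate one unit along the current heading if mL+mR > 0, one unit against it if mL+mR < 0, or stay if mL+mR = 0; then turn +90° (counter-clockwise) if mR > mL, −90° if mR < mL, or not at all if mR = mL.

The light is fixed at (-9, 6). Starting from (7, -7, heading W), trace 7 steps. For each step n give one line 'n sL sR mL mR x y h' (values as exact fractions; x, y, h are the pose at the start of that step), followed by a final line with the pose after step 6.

n=0: pose=(7,-7,W); sL=5/49, sR=2/17; mL=111/1666, mR=183/833; mL+mR=477/1666 → advance +1; mR−mL=15/98 → turn +1·90°
n=1: pose=(6,-7,S); sL=40/481, sR=40/421; mL=10820/202501, mR=36080/202501; mL+mR=46900/202501 → advance +1; mR−mL=60/481 → turn +1·90°
n=2: pose=(6,-8,E); sL=20/229, sR=20/257; mL=2010/58853, mR=9720/58853; mL+mR=11730/58853 → advance +1; mR−mL=30/229 → turn +1·90°
n=3: pose=(7,-8,N); sL=40/369, sR=40/433; mL=6100/159777, mR=32080/159777; mL+mR=38180/159777 → advance +1; mR−mL=20/123 → turn +1·90°
n=4: pose=(7,-7,W); sL=5/49, sR=2/17; mL=111/1666, mR=183/833; mL+mR=477/1666 → advance +1; mR−mL=15/98 → turn +1·90°
n=5: pose=(6,-7,S); sL=40/481, sR=40/421; mL=10820/202501, mR=36080/202501; mL+mR=46900/202501 → advance +1; mR−mL=60/481 → turn +1·90°
n=6: pose=(6,-8,E); sL=20/229, sR=20/257; mL=2010/58853, mR=9720/58853; mL+mR=11730/58853 → advance +1; mR−mL=30/229 → turn +1·90°

0 5/49 2/17 111/1666 183/833 7 -7 W
1 40/481 40/421 10820/202501 36080/202501 6 -7 S
2 20/229 20/257 2010/58853 9720/58853 6 -8 E
3 40/369 40/433 6100/159777 32080/159777 7 -8 N
4 5/49 2/17 111/1666 183/833 7 -7 W
5 40/481 40/421 10820/202501 36080/202501 6 -7 S
6 20/229 20/257 2010/58853 9720/58853 6 -8 E
final 7 -8 N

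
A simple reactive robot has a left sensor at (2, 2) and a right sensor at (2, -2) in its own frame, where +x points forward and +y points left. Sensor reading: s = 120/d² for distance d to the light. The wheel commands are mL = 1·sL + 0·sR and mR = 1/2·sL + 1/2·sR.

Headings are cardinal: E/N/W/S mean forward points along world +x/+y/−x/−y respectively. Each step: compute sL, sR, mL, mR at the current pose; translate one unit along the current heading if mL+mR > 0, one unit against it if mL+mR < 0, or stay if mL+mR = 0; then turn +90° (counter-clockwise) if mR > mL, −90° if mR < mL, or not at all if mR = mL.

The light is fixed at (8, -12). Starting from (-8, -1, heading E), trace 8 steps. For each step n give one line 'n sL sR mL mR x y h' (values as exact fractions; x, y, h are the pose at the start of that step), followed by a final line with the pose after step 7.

0 24/73 120/277 24/73 7704/20221 -8 -1 E
1 60/229 60/169 60/229 11940/38701 -7 -1 N
2 120/389 24/97 120/389 10488/37733 -7 0 W
3 3/13 15/49 3/13 171/637 -8 0 N
4 24/89 40/183 24/89 3976/16287 -8 1 W
5 60/293 4/15 60/293 1036/4395 -9 1 N
6 24/101 120/617 24/101 13464/62317 -9 2 W
7 15/82 15/64 15/82 1095/5248 -10 2 N
final -10 3 W

n=0: pose=(-8,-1,E); sL=24/73, sR=120/277; mL=24/73, mR=7704/20221; mL+mR=14352/20221 → advance +1; mR−mL=1056/20221 → turn +1·90°
n=1: pose=(-7,-1,N); sL=60/229, sR=60/169; mL=60/229, mR=11940/38701; mL+mR=22080/38701 → advance +1; mR−mL=1800/38701 → turn +1·90°
n=2: pose=(-7,0,W); sL=120/389, sR=24/97; mL=120/389, mR=10488/37733; mL+mR=22128/37733 → advance +1; mR−mL=-1152/37733 → turn -1·90°
n=3: pose=(-8,0,N); sL=3/13, sR=15/49; mL=3/13, mR=171/637; mL+mR=318/637 → advance +1; mR−mL=24/637 → turn +1·90°
n=4: pose=(-8,1,W); sL=24/89, sR=40/183; mL=24/89, mR=3976/16287; mL+mR=8368/16287 → advance +1; mR−mL=-416/16287 → turn -1·90°
n=5: pose=(-9,1,N); sL=60/293, sR=4/15; mL=60/293, mR=1036/4395; mL+mR=1936/4395 → advance +1; mR−mL=136/4395 → turn +1·90°
n=6: pose=(-9,2,W); sL=24/101, sR=120/617; mL=24/101, mR=13464/62317; mL+mR=28272/62317 → advance +1; mR−mL=-1344/62317 → turn -1·90°
n=7: pose=(-10,2,N); sL=15/82, sR=15/64; mL=15/82, mR=1095/5248; mL+mR=2055/5248 → advance +1; mR−mL=135/5248 → turn +1·90°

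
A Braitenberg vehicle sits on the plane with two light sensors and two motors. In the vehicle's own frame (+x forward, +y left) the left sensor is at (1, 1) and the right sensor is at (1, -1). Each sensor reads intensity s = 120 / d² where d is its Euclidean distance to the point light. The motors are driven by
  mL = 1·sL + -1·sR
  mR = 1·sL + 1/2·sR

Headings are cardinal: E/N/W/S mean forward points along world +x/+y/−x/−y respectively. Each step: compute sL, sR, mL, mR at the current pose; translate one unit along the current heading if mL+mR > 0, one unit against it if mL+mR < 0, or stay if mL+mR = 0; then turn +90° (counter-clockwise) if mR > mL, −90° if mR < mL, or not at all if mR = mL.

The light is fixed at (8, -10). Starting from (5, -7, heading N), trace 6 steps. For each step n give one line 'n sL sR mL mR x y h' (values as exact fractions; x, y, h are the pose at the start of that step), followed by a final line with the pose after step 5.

0 15/4 6 -9/4 27/4 5 -7 N
1 24/5 120/41 384/205 1284/205 5 -6 W
2 20/3 60/17 160/51 430/51 4 -6 S
3 24/5 120/13 -288/65 612/65 4 -7 E
4 15/4 6 -9/4 27/4 5 -7 N
5 24/5 120/41 384/205 1284/205 5 -6 W
final 4 -6 S

n=0: pose=(5,-7,N); sL=15/4, sR=6; mL=-9/4, mR=27/4; mL+mR=9/2 → advance +1; mR−mL=9 → turn +1·90°
n=1: pose=(5,-6,W); sL=24/5, sR=120/41; mL=384/205, mR=1284/205; mL+mR=1668/205 → advance +1; mR−mL=180/41 → turn +1·90°
n=2: pose=(4,-6,S); sL=20/3, sR=60/17; mL=160/51, mR=430/51; mL+mR=590/51 → advance +1; mR−mL=90/17 → turn +1·90°
n=3: pose=(4,-7,E); sL=24/5, sR=120/13; mL=-288/65, mR=612/65; mL+mR=324/65 → advance +1; mR−mL=180/13 → turn +1·90°
n=4: pose=(5,-7,N); sL=15/4, sR=6; mL=-9/4, mR=27/4; mL+mR=9/2 → advance +1; mR−mL=9 → turn +1·90°
n=5: pose=(5,-6,W); sL=24/5, sR=120/41; mL=384/205, mR=1284/205; mL+mR=1668/205 → advance +1; mR−mL=180/41 → turn +1·90°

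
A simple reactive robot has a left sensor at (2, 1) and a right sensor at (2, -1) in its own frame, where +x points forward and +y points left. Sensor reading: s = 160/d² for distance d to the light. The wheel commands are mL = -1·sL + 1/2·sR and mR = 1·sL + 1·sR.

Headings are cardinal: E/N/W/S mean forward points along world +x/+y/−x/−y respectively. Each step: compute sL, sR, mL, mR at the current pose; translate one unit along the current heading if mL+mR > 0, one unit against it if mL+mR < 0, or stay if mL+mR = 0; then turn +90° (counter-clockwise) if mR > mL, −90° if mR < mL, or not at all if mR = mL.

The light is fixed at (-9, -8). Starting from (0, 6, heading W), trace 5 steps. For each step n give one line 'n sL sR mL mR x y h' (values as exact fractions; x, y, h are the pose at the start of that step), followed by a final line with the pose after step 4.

n=0: pose=(0,6,W); sL=80/109, sR=80/137; mL=-6600/14933, mR=19680/14933; mL+mR=120/137 → advance +1; mR−mL=26280/14933 → turn +1·90°
n=1: pose=(-1,6,S); sL=32/45, sR=160/193; mL=-2576/8685, mR=13376/8685; mL+mR=240/193 → advance +1; mR−mL=15952/8685 → turn +1·90°
n=2: pose=(-1,5,E); sL=20/37, sR=40/61; mL=-480/2257, mR=2700/2257; mL+mR=60/61 → advance +1; mR−mL=3180/2257 → turn +1·90°
n=3: pose=(0,5,N); sL=160/289, sR=32/65; mL=-5776/18785, mR=19648/18785; mL+mR=48/65 → advance +1; mR−mL=25424/18785 → turn +1·90°
n=4: pose=(0,6,W); sL=80/109, sR=80/137; mL=-6600/14933, mR=19680/14933; mL+mR=120/137 → advance +1; mR−mL=26280/14933 → turn +1·90°

0 80/109 80/137 -6600/14933 19680/14933 0 6 W
1 32/45 160/193 -2576/8685 13376/8685 -1 6 S
2 20/37 40/61 -480/2257 2700/2257 -1 5 E
3 160/289 32/65 -5776/18785 19648/18785 0 5 N
4 80/109 80/137 -6600/14933 19680/14933 0 6 W
final -1 6 S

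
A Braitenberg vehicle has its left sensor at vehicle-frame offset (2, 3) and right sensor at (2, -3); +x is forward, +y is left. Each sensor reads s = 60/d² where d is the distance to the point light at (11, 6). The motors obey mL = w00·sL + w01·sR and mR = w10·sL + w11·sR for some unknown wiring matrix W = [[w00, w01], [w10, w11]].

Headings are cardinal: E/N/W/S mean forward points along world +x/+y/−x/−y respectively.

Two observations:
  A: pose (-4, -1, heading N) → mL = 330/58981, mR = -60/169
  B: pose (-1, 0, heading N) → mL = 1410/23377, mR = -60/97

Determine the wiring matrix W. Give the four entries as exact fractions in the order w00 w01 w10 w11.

-1 1/2 0 -1

obs A: pose=(-4,-1,N) → sL=60/349, sR=60/169, mL=330/58981, mR=-60/169
obs B: pose=(-1,0,N) → sL=60/241, sR=60/97, mL=1410/23377, mR=-60/97
sensor matrix S = [[60/349, 60/169], [60/241, 60/97]]; det S = 24753600/1378798837
solve [mL_A; mL_B] = S·[w00; w01] and [mR_A; mR_B] = S·[w10; w11]:
  w00 = -1, w01 = 1/2, w10 = 0, w11 = -1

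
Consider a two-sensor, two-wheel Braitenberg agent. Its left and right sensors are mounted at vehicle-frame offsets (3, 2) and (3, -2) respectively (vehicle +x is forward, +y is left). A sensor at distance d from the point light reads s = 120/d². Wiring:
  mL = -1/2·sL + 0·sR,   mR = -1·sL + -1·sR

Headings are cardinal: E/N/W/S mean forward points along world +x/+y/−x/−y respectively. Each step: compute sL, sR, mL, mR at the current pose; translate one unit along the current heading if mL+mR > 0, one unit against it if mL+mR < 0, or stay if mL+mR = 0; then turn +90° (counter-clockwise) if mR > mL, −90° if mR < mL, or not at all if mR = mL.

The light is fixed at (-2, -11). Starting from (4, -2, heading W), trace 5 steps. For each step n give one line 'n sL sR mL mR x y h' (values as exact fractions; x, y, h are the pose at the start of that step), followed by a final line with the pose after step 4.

0 60/29 12/13 -30/29 -1128/377 4 -2 W
1 120/169 8/15 -60/169 -3152/2535 5 -2 N
2 3/5 15/17 -3/10 -126/85 5 -3 E
3 120/89 120/41 -60/89 -15600/3649 4 -3 S
4 60/29 12/13 -30/29 -1128/377 4 -2 W
final 5 -2 N

n=0: pose=(4,-2,W); sL=60/29, sR=12/13; mL=-30/29, mR=-1128/377; mL+mR=-1518/377 → advance -1; mR−mL=-738/377 → turn -1·90°
n=1: pose=(5,-2,N); sL=120/169, sR=8/15; mL=-60/169, mR=-3152/2535; mL+mR=-4052/2535 → advance -1; mR−mL=-2252/2535 → turn -1·90°
n=2: pose=(5,-3,E); sL=3/5, sR=15/17; mL=-3/10, mR=-126/85; mL+mR=-303/170 → advance -1; mR−mL=-201/170 → turn -1·90°
n=3: pose=(4,-3,S); sL=120/89, sR=120/41; mL=-60/89, mR=-15600/3649; mL+mR=-18060/3649 → advance -1; mR−mL=-13140/3649 → turn -1·90°
n=4: pose=(4,-2,W); sL=60/29, sR=12/13; mL=-30/29, mR=-1128/377; mL+mR=-1518/377 → advance -1; mR−mL=-738/377 → turn -1·90°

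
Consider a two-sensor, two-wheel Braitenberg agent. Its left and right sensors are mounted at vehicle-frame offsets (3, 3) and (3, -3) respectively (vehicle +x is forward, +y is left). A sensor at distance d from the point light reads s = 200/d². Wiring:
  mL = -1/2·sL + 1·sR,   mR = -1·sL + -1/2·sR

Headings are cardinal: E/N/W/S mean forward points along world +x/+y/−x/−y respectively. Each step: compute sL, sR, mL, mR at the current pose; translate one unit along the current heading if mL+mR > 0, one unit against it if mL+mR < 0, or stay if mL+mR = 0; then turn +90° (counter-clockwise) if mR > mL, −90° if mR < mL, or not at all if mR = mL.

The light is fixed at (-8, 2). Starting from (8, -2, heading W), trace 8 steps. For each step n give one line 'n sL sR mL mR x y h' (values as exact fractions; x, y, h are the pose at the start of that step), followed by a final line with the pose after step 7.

n=0: pose=(8,-2,W); sL=100/109, sR=20/17; mL=1330/1853, mR=-2790/1853; mL+mR=-1460/1853 → advance -1; mR−mL=-4120/1853 → turn -1·90°
n=1: pose=(9,-2,N); sL=200/197, sR=200/401; mL=-700/78997, mR=-99900/78997; mL+mR=-100600/78997 → advance -1; mR−mL=-99200/78997 → turn -1·90°
n=2: pose=(9,-3,E); sL=50/101, sR=25/58; mL=1075/5858, mR=-8325/11716; mL+mR=-6175/11716 → advance -1; mR−mL=-10475/11716 → turn -1·90°
n=3: pose=(8,-3,S); sL=8/17, sR=200/233; mL=2468/3961, mR=-3564/3961; mL+mR=-1096/3961 → advance -1; mR−mL=-6032/3961 → turn -1·90°
n=4: pose=(8,-2,W); sL=100/109, sR=20/17; mL=1330/1853, mR=-2790/1853; mL+mR=-1460/1853 → advance -1; mR−mL=-4120/1853 → turn -1·90°
n=5: pose=(9,-2,N); sL=200/197, sR=200/401; mL=-700/78997, mR=-99900/78997; mL+mR=-100600/78997 → advance -1; mR−mL=-99200/78997 → turn -1·90°
n=6: pose=(9,-3,E); sL=50/101, sR=25/58; mL=1075/5858, mR=-8325/11716; mL+mR=-6175/11716 → advance -1; mR−mL=-10475/11716 → turn -1·90°
n=7: pose=(8,-3,S); sL=8/17, sR=200/233; mL=2468/3961, mR=-3564/3961; mL+mR=-1096/3961 → advance -1; mR−mL=-6032/3961 → turn -1·90°

0 100/109 20/17 1330/1853 -2790/1853 8 -2 W
1 200/197 200/401 -700/78997 -99900/78997 9 -2 N
2 50/101 25/58 1075/5858 -8325/11716 9 -3 E
3 8/17 200/233 2468/3961 -3564/3961 8 -3 S
4 100/109 20/17 1330/1853 -2790/1853 8 -2 W
5 200/197 200/401 -700/78997 -99900/78997 9 -2 N
6 50/101 25/58 1075/5858 -8325/11716 9 -3 E
7 8/17 200/233 2468/3961 -3564/3961 8 -3 S
final 8 -2 W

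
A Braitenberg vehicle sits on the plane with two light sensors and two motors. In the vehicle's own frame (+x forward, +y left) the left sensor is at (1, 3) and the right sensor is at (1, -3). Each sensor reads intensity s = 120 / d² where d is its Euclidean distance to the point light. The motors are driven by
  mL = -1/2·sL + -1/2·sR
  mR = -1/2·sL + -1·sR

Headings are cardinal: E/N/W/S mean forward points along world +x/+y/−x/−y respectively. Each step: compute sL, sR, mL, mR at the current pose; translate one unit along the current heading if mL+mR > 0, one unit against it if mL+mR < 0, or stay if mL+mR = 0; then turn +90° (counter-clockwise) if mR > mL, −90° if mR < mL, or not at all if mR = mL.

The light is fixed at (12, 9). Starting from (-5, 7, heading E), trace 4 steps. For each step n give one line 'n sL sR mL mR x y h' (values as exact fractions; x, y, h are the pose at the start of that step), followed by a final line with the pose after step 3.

0 120/257 120/281 -32280/72217 -47700/72217 -5 7 E
1 20/39 4/15 -76/195 -34/65 -6 7 S
2 120/377 24/73 -8904/27521 -13428/27521 -6 8 W
3 3/10 30/49 -447/980 -747/980 -5 8 N
final -5 7 E

n=0: pose=(-5,7,E); sL=120/257, sR=120/281; mL=-32280/72217, mR=-47700/72217; mL+mR=-79980/72217 → advance -1; mR−mL=-60/281 → turn -1·90°
n=1: pose=(-6,7,S); sL=20/39, sR=4/15; mL=-76/195, mR=-34/65; mL+mR=-178/195 → advance -1; mR−mL=-2/15 → turn -1·90°
n=2: pose=(-6,8,W); sL=120/377, sR=24/73; mL=-8904/27521, mR=-13428/27521; mL+mR=-22332/27521 → advance -1; mR−mL=-12/73 → turn -1·90°
n=3: pose=(-5,8,N); sL=3/10, sR=30/49; mL=-447/980, mR=-747/980; mL+mR=-597/490 → advance -1; mR−mL=-15/49 → turn -1·90°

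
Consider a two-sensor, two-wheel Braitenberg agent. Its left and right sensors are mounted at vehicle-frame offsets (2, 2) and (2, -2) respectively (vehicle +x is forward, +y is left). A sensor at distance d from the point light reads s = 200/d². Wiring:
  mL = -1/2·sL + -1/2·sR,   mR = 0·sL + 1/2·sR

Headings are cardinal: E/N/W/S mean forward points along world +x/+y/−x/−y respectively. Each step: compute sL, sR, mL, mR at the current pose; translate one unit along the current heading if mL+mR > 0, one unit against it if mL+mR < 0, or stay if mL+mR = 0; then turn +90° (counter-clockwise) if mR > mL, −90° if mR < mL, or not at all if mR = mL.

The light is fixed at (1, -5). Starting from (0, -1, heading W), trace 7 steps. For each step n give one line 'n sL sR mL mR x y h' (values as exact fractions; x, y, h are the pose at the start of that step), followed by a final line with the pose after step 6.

n=0: pose=(0,-1,W); sL=200/13, sR=40/9; mL=-1160/117, mR=20/9; mL+mR=-100/13 → advance -1; mR−mL=1420/117 → turn +1·90°
n=1: pose=(1,-1,S); sL=25, sR=25; mL=-25, mR=25/2; mL+mR=-25/2 → advance -1; mR−mL=75/2 → turn +1·90°
n=2: pose=(1,0,E); sL=200/53, sR=200/13; mL=-6600/689, mR=100/13; mL+mR=-100/53 → advance -1; mR−mL=11900/689 → turn +1·90°
n=3: pose=(0,0,N); sL=100/29, sR=4; mL=-108/29, mR=2; mL+mR=-50/29 → advance -1; mR−mL=166/29 → turn +1·90°
n=4: pose=(0,-1,W); sL=200/13, sR=40/9; mL=-1160/117, mR=20/9; mL+mR=-100/13 → advance -1; mR−mL=1420/117 → turn +1·90°
n=5: pose=(1,-1,S); sL=25, sR=25; mL=-25, mR=25/2; mL+mR=-25/2 → advance -1; mR−mL=75/2 → turn +1·90°
n=6: pose=(1,0,E); sL=200/53, sR=200/13; mL=-6600/689, mR=100/13; mL+mR=-100/53 → advance -1; mR−mL=11900/689 → turn +1·90°

0 200/13 40/9 -1160/117 20/9 0 -1 W
1 25 25 -25 25/2 1 -1 S
2 200/53 200/13 -6600/689 100/13 1 0 E
3 100/29 4 -108/29 2 0 0 N
4 200/13 40/9 -1160/117 20/9 0 -1 W
5 25 25 -25 25/2 1 -1 S
6 200/53 200/13 -6600/689 100/13 1 0 E
final 0 0 N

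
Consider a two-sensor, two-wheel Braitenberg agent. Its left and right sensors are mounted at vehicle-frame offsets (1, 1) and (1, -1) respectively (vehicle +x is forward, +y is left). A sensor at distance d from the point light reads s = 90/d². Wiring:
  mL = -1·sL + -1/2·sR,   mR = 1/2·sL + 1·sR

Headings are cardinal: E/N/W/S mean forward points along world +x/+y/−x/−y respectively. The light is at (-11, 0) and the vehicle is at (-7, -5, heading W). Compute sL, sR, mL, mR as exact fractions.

left sensor world pos  = (-8, -6); dL² = 45
right sensor world pos = (-8, -4); dR² = 25
sL = 90/45 = 2
sR = 90/25 = 18/5
mL = -1·sL + -1/2·sR = -19/5
mR = 1/2·sL + 1·sR = 23/5

2 18/5 -19/5 23/5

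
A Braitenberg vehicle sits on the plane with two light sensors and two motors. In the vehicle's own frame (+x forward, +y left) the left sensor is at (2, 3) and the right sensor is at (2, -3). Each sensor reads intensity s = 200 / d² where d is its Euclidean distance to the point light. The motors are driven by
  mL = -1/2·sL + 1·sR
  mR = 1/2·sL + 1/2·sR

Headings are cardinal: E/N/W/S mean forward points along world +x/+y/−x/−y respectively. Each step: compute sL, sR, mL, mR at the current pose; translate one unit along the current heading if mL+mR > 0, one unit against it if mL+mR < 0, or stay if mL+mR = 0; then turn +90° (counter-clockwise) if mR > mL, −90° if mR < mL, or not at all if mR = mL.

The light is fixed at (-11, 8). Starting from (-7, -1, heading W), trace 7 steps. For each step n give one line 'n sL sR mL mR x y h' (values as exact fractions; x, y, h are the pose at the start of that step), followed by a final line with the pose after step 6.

0 50/37 5 160/37 235/74 -7 -1 W
1 200/49 40/17 260/833 2680/833 -8 -1 N
2 100/61 100/13 5450/793 3700/793 -8 0 W
3 200/37 200/61 1300/2257 9800/2257 -9 0 N
4 2 25/2 23/2 29/4 -9 1 W
5 200/29 200/41 1700/1189 7000/1189 -10 1 N
6 100/41 20 770/41 460/41 -10 2 W
final -11 2 N

n=0: pose=(-7,-1,W); sL=50/37, sR=5; mL=160/37, mR=235/74; mL+mR=15/2 → advance +1; mR−mL=-85/74 → turn -1·90°
n=1: pose=(-8,-1,N); sL=200/49, sR=40/17; mL=260/833, mR=2680/833; mL+mR=60/17 → advance +1; mR−mL=2420/833 → turn +1·90°
n=2: pose=(-8,0,W); sL=100/61, sR=100/13; mL=5450/793, mR=3700/793; mL+mR=150/13 → advance +1; mR−mL=-1750/793 → turn -1·90°
n=3: pose=(-9,0,N); sL=200/37, sR=200/61; mL=1300/2257, mR=9800/2257; mL+mR=300/61 → advance +1; mR−mL=8500/2257 → turn +1·90°
n=4: pose=(-9,1,W); sL=2, sR=25/2; mL=23/2, mR=29/4; mL+mR=75/4 → advance +1; mR−mL=-17/4 → turn -1·90°
n=5: pose=(-10,1,N); sL=200/29, sR=200/41; mL=1700/1189, mR=7000/1189; mL+mR=300/41 → advance +1; mR−mL=5300/1189 → turn +1·90°
n=6: pose=(-10,2,W); sL=100/41, sR=20; mL=770/41, mR=460/41; mL+mR=30 → advance +1; mR−mL=-310/41 → turn -1·90°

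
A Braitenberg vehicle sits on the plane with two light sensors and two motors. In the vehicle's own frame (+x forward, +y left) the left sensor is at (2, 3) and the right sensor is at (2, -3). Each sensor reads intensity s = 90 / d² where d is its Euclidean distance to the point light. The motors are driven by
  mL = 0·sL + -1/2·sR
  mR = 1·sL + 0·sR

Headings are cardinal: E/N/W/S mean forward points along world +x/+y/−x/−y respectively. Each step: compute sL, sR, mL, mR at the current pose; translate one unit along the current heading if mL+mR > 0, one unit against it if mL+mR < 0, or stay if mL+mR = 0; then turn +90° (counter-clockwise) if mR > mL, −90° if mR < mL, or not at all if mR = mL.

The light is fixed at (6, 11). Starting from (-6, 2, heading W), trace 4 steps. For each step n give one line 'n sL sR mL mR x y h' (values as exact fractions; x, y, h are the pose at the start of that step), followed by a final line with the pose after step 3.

n=0: pose=(-6,2,W); sL=9/34, sR=45/116; mL=-45/232, mR=9/34; mL+mR=279/3944 → advance +1; mR−mL=1809/3944 → turn +1·90°
n=1: pose=(-7,2,S); sL=90/221, sR=90/377; mL=-45/377, mR=90/221; mL+mR=1845/6409 → advance +1; mR−mL=3375/6409 → turn +1·90°
n=2: pose=(-7,1,E); sL=9/17, sR=9/29; mL=-9/58, mR=9/17; mL+mR=369/986 → advance +1; mR−mL=675/986 → turn +1·90°
n=3: pose=(-6,1,N); sL=90/289, sR=18/29; mL=-9/29, mR=90/289; mL+mR=9/8381 → advance +1; mR−mL=5211/8381 → turn +1·90°

0 9/34 45/116 -45/232 9/34 -6 2 W
1 90/221 90/377 -45/377 90/221 -7 2 S
2 9/17 9/29 -9/58 9/17 -7 1 E
3 90/289 18/29 -9/29 90/289 -6 1 N
final -6 2 W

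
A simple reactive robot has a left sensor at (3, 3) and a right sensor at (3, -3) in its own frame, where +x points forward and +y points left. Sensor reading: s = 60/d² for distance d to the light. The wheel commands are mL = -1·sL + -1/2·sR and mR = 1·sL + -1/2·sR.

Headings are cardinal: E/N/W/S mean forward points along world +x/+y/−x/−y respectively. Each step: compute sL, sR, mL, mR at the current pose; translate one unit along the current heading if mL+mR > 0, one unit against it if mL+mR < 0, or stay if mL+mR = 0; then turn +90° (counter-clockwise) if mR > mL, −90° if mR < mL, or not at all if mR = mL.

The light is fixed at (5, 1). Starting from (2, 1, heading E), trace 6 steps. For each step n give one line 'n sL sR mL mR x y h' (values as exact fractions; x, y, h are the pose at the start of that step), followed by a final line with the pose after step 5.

n=0: pose=(2,1,E); sL=20/3, sR=20/3; mL=-10, mR=10/3; mL+mR=-20/3 → advance -1; mR−mL=40/3 → turn +1·90°
n=1: pose=(1,1,N); sL=30/29, sR=6; mL=-117/29, mR=-57/29; mL+mR=-6 → advance -1; mR−mL=60/29 → turn +1·90°
n=2: pose=(1,0,W); sL=12/13, sR=60/53; mL=-1026/689, mR=246/689; mL+mR=-60/53 → advance -1; mR−mL=24/13 → turn +1·90°
n=3: pose=(2,0,S); sL=15/4, sR=15/13; mL=-225/52, mR=165/52; mL+mR=-15/13 → advance -1; mR−mL=15/2 → turn +1·90°
n=4: pose=(2,1,E); sL=20/3, sR=20/3; mL=-10, mR=10/3; mL+mR=-20/3 → advance -1; mR−mL=40/3 → turn +1·90°
n=5: pose=(1,1,N); sL=30/29, sR=6; mL=-117/29, mR=-57/29; mL+mR=-6 → advance -1; mR−mL=60/29 → turn +1·90°

0 20/3 20/3 -10 10/3 2 1 E
1 30/29 6 -117/29 -57/29 1 1 N
2 12/13 60/53 -1026/689 246/689 1 0 W
3 15/4 15/13 -225/52 165/52 2 0 S
4 20/3 20/3 -10 10/3 2 1 E
5 30/29 6 -117/29 -57/29 1 1 N
final 1 0 W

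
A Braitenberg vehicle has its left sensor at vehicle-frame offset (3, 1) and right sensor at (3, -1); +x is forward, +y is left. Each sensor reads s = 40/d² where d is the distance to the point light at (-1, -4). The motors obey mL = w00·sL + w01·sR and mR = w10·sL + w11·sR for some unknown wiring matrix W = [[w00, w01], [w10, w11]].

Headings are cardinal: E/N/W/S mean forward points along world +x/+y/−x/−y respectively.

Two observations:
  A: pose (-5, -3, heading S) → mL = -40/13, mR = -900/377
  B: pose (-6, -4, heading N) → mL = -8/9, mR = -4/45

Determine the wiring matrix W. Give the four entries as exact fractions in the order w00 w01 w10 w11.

-1 0 -1 1/2

obs A: pose=(-5,-3,S) → sL=40/13, sR=40/29, mL=-40/13, mR=-900/377
obs B: pose=(-6,-4,N) → sL=8/9, sR=8/5, mL=-8/9, mR=-4/45
sensor matrix S = [[40/13, 40/29], [8/9, 8/5]]; det S = 12544/3393
solve [mL_A; mL_B] = S·[w00; w01] and [mR_A; mR_B] = S·[w10; w11]:
  w00 = -1, w01 = 0, w10 = -1, w11 = 1/2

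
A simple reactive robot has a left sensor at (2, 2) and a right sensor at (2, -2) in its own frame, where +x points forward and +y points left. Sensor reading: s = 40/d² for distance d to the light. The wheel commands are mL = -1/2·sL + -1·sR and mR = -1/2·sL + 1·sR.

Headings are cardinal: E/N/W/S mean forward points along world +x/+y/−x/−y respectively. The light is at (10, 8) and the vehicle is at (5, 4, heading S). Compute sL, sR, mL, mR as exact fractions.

8/9 8/17 -140/153 4/153

left sensor world pos  = (7, 2); dL² = 45
right sensor world pos = (3, 2); dR² = 85
sL = 40/45 = 8/9
sR = 40/85 = 8/17
mL = -1/2·sL + -1·sR = -140/153
mR = -1/2·sL + 1·sR = 4/153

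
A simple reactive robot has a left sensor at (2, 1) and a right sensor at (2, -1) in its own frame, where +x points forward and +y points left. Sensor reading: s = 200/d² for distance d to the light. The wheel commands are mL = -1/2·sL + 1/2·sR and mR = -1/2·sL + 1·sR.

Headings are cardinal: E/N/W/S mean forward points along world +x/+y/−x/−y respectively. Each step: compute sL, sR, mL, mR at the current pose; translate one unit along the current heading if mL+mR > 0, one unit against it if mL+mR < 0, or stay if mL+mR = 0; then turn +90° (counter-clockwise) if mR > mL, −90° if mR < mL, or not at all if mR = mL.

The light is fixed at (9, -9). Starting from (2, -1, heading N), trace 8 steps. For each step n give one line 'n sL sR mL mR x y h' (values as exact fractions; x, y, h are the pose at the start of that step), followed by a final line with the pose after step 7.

n=0: pose=(2,-1,N); sL=50/41, sR=25/17; mL=175/1394, mR=600/697; mL+mR=1375/1394 → advance +1; mR−mL=25/34 → turn +1·90°
n=1: pose=(2,0,W); sL=40/29, sR=200/181; mL=-720/5249, mR=2180/5249; mL+mR=1460/5249 → advance +1; mR−mL=100/181 → turn +1·90°
n=2: pose=(1,0,S); sL=100/49, sR=20/13; mL=-160/637, mR=330/637; mL+mR=170/637 → advance +1; mR−mL=10/13 → turn +1·90°
n=3: pose=(1,-1,E); sL=200/117, sR=40/17; mL=640/1989, mR=2980/1989; mL+mR=3620/1989 → advance +1; mR−mL=20/17 → turn +1·90°
n=4: pose=(2,-1,N); sL=50/41, sR=25/17; mL=175/1394, mR=600/697; mL+mR=1375/1394 → advance +1; mR−mL=25/34 → turn +1·90°
n=5: pose=(2,0,W); sL=40/29, sR=200/181; mL=-720/5249, mR=2180/5249; mL+mR=1460/5249 → advance +1; mR−mL=100/181 → turn +1·90°
n=6: pose=(1,0,S); sL=100/49, sR=20/13; mL=-160/637, mR=330/637; mL+mR=170/637 → advance +1; mR−mL=10/13 → turn +1·90°
n=7: pose=(1,-1,E); sL=200/117, sR=40/17; mL=640/1989, mR=2980/1989; mL+mR=3620/1989 → advance +1; mR−mL=20/17 → turn +1·90°

0 50/41 25/17 175/1394 600/697 2 -1 N
1 40/29 200/181 -720/5249 2180/5249 2 0 W
2 100/49 20/13 -160/637 330/637 1 0 S
3 200/117 40/17 640/1989 2980/1989 1 -1 E
4 50/41 25/17 175/1394 600/697 2 -1 N
5 40/29 200/181 -720/5249 2180/5249 2 0 W
6 100/49 20/13 -160/637 330/637 1 0 S
7 200/117 40/17 640/1989 2980/1989 1 -1 E
final 2 -1 N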